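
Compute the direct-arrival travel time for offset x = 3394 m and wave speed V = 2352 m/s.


t = x / V
= 3394 / 2352
= 1.443 s

1.443


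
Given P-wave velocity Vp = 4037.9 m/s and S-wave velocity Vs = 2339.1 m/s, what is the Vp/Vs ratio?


Vp/Vs = 4037.9 / 2339.1
= 1.7263

1.7263


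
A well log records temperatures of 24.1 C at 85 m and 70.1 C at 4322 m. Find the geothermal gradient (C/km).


dT = 70.1 - 24.1 = 46.0 C
dz = 4322 - 85 = 4237 m
gradient = dT/dz * 1000 = 46.0/4237 * 1000 = 10.8567 C/km

10.8567


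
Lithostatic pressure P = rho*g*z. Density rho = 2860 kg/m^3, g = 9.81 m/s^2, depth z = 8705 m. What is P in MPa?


P = rho * g * z / 1e6
= 2860 * 9.81 * 8705 / 1e6
= 244232703.0 / 1e6
= 244.2327 MPa

244.2327


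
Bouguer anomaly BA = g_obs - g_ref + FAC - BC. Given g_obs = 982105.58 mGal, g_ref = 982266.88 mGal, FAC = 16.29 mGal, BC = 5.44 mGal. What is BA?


BA = g_obs - g_ref + FAC - BC
= 982105.58 - 982266.88 + 16.29 - 5.44
= -150.45 mGal

-150.45


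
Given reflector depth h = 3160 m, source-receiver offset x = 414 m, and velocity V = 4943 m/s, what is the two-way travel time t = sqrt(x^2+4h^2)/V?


x^2 + 4h^2 = 414^2 + 4*3160^2 = 171396 + 39942400 = 40113796
sqrt(40113796) = 6333.5453
t = 6333.5453 / 4943 = 1.2813 s

1.2813


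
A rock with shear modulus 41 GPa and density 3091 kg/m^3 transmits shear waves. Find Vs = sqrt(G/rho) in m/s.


Convert G to Pa: G = 41e9 Pa
Compute G/rho = 41e9 / 3091 = 13264315.7554
Vs = sqrt(13264315.7554) = 3642.02 m/s

3642.02


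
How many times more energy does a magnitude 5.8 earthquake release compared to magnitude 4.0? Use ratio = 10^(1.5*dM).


M2 - M1 = 5.8 - 4.0 = 1.8
1.5 * 1.8 = 2.7
ratio = 10^2.7 = 501.19

501.19


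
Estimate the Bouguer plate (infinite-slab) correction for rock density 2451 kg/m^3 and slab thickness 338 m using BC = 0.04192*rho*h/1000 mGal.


BC = 0.04192 * rho * h / 1000
= 0.04192 * 2451 * 338 / 1000
= 34.7281 mGal

34.7281


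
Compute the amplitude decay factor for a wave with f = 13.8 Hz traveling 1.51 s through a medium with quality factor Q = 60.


pi*f*t/Q = pi*13.8*1.51/60 = 1.091075
A/A0 = exp(-1.091075) = 0.335855

0.335855


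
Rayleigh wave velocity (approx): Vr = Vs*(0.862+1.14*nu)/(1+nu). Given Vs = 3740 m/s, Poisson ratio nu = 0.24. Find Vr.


Numerator factor = 0.862 + 1.14*0.24 = 1.1356
Denominator = 1 + 0.24 = 1.24
Vr = 3740 * 1.1356 / 1.24 = 3425.12 m/s

3425.12


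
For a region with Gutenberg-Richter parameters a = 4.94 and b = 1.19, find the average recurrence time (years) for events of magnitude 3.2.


log10(N) = 4.94 - 1.19*3.2 = 1.132
N = 10^1.132 = 13.551894
T = 1/N = 1/13.551894 = 0.0738 years

0.0738


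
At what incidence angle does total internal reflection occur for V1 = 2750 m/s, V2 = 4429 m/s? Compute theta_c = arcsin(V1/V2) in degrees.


V1/V2 = 2750/4429 = 0.620908
theta_c = arcsin(0.620908) = 38.3824 degrees

38.3824


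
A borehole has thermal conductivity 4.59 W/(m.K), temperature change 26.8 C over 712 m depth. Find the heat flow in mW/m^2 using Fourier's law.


q = k * dT / dz * 1000
= 4.59 * 26.8 / 712 * 1000
= 0.17277 * 1000
= 172.7697 mW/m^2

172.7697


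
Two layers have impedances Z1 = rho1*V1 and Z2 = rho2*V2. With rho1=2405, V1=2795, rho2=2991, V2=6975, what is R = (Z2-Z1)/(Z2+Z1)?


Z1 = 2405 * 2795 = 6721975
Z2 = 2991 * 6975 = 20862225
R = (20862225 - 6721975) / (20862225 + 6721975) = 14140250 / 27584200 = 0.5126

0.5126


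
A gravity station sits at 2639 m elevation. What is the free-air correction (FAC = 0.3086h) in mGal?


FAC = 0.3086 * h
= 0.3086 * 2639
= 814.3954 mGal

814.3954


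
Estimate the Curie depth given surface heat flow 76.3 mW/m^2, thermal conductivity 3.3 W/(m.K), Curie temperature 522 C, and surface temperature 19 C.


T_Curie - T_surf = 522 - 19 = 503 C
Convert q to W/m^2: 76.3 mW/m^2 = 0.0763 W/m^2
d = 503 * 3.3 / 0.0763 = 21754.91 m

21754.91


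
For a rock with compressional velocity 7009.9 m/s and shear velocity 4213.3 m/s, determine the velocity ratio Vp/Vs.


Vp/Vs = 7009.9 / 4213.3
= 1.6638

1.6638


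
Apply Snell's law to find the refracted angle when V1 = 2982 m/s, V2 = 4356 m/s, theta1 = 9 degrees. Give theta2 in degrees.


sin(theta1) = sin(9 deg) = 0.156434
sin(theta2) = V2/V1 * sin(theta1) = 4356/2982 * 0.156434 = 0.228514
theta2 = arcsin(0.228514) = 13.2096 degrees

13.2096


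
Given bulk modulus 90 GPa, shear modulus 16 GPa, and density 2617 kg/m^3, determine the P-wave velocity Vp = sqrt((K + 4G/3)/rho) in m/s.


First compute the effective modulus:
K + 4G/3 = 90e9 + 4*16e9/3 = 111333333333.33 Pa
Then divide by density:
111333333333.33 / 2617 = 42542351.2928 Pa/(kg/m^3)
Take the square root:
Vp = sqrt(42542351.2928) = 6522.45 m/s

6522.45


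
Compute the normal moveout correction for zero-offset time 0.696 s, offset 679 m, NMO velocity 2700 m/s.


x/Vnmo = 679/2700 = 0.251481
(x/Vnmo)^2 = 0.063243
t0^2 = 0.484416
sqrt(0.484416 + 0.063243) = 0.74004
dt = 0.74004 - 0.696 = 0.04404

0.04404


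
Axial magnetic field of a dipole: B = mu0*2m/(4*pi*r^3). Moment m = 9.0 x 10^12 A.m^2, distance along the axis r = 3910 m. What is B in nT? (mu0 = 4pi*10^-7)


m = 9.0 x 10^12 = 9000000000000 A.m^2
2m = 18000000000000 A.m^2
r^3 = 3910^3 = 59776471000
B = (4pi*10^-7) * 18000000000000 / (4*pi * 59776471000) * 1e9
= 22619467.105847 / 751173288604.49 * 1e9
= 30112.1824 nT

30112.1824


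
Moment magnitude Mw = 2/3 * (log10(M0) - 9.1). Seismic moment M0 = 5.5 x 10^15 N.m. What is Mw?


log10(M0) = log10(5.5 x 10^15) = 15.7404
Mw = 2/3 * (15.7404 - 9.1)
= 2/3 * 6.6404
= 4.43

4.43


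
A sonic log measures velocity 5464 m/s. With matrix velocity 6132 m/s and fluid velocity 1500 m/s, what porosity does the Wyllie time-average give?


1/V - 1/Vm = 1/5464 - 1/6132 = 1.994e-05
1/Vf - 1/Vm = 1/1500 - 1/6132 = 0.00050359
phi = 1.994e-05 / 0.00050359 = 0.0396

0.0396


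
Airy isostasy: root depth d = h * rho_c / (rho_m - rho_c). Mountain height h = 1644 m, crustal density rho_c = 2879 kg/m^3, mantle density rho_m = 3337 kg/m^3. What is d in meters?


rho_m - rho_c = 3337 - 2879 = 458
d = 1644 * 2879 / 458
= 4733076 / 458
= 10334.23 m

10334.23


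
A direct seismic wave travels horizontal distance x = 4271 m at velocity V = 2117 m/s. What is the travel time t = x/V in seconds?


t = x / V
= 4271 / 2117
= 2.0175 s

2.0175


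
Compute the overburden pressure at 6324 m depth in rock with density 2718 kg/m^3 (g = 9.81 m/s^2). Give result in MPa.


P = rho * g * z / 1e6
= 2718 * 9.81 * 6324 / 1e6
= 168620479.92 / 1e6
= 168.6205 MPa

168.6205


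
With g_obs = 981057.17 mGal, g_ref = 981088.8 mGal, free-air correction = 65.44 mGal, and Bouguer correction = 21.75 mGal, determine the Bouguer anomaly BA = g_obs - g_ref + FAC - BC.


BA = g_obs - g_ref + FAC - BC
= 981057.17 - 981088.8 + 65.44 - 21.75
= 12.06 mGal

12.06


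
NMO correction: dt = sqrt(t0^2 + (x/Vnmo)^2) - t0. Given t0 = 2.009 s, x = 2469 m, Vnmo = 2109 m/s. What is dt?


x/Vnmo = 2469/2109 = 1.170697
(x/Vnmo)^2 = 1.370531
t0^2 = 4.036081
sqrt(4.036081 + 1.370531) = 2.325212
dt = 2.325212 - 2.009 = 0.316212

0.316212


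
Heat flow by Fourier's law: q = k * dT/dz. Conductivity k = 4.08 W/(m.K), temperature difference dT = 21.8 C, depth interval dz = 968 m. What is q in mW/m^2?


q = k * dT / dz * 1000
= 4.08 * 21.8 / 968 * 1000
= 0.091884 * 1000
= 91.8843 mW/m^2

91.8843


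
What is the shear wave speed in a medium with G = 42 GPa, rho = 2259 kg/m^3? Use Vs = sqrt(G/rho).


Convert G to Pa: G = 42e9 Pa
Compute G/rho = 42e9 / 2259 = 18592297.4768
Vs = sqrt(18592297.4768) = 4311.88 m/s

4311.88


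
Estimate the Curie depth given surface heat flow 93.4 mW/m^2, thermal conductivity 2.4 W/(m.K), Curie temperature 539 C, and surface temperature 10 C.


T_Curie - T_surf = 539 - 10 = 529 C
Convert q to W/m^2: 93.4 mW/m^2 = 0.0934 W/m^2
d = 529 * 2.4 / 0.0934 = 13593.15 m

13593.15


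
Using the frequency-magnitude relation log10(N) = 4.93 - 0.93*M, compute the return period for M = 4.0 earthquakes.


log10(N) = 4.93 - 0.93*4.0 = 1.21
N = 10^1.21 = 16.218101
T = 1/N = 1/16.218101 = 0.0617 years

0.0617


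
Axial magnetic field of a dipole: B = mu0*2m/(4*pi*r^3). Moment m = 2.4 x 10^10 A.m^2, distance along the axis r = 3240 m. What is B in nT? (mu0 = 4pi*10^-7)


m = 2.4 x 10^10 = 24000000000 A.m^2
2m = 48000000000 A.m^2
r^3 = 3240^3 = 34012224000
B = (4pi*10^-7) * 48000000000 / (4*pi * 34012224000) * 1e9
= 60318.578949 / 427410212202.6 * 1e9
= 141.1257 nT

141.1257


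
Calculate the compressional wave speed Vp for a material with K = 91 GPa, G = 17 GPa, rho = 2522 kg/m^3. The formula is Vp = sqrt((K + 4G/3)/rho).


First compute the effective modulus:
K + 4G/3 = 91e9 + 4*17e9/3 = 113666666666.67 Pa
Then divide by density:
113666666666.67 / 2522 = 45070050.2247 Pa/(kg/m^3)
Take the square root:
Vp = sqrt(45070050.2247) = 6713.42 m/s

6713.42


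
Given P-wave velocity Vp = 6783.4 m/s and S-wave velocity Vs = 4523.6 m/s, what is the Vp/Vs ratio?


Vp/Vs = 6783.4 / 4523.6
= 1.4996

1.4996


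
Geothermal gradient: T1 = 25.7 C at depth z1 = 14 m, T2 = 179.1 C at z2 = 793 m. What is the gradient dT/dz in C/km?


dT = 179.1 - 25.7 = 153.4 C
dz = 793 - 14 = 779 m
gradient = dT/dz * 1000 = 153.4/779 * 1000 = 196.9191 C/km

196.9191


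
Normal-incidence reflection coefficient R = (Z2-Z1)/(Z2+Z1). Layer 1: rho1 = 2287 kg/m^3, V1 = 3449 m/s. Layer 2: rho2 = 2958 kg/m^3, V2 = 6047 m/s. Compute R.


Z1 = 2287 * 3449 = 7887863
Z2 = 2958 * 6047 = 17887026
R = (17887026 - 7887863) / (17887026 + 7887863) = 9999163 / 25774889 = 0.3879

0.3879


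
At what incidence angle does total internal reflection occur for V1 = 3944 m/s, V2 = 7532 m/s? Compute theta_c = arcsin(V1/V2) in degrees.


V1/V2 = 3944/7532 = 0.523633
theta_c = arcsin(0.523633) = 31.5762 degrees

31.5762


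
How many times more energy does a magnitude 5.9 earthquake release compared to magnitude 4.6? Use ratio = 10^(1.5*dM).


M2 - M1 = 5.9 - 4.6 = 1.3
1.5 * 1.3 = 1.95
ratio = 10^1.95 = 89.13

89.13


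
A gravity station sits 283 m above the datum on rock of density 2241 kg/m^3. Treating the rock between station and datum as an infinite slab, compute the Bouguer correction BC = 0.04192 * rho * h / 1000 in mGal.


BC = 0.04192 * rho * h / 1000
= 0.04192 * 2241 * 283 / 1000
= 26.5858 mGal

26.5858


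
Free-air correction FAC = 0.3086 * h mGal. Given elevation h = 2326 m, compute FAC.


FAC = 0.3086 * h
= 0.3086 * 2326
= 717.8036 mGal

717.8036


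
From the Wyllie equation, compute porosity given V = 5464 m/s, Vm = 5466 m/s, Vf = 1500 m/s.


1/V - 1/Vm = 1/5464 - 1/5466 = 7e-08
1/Vf - 1/Vm = 1/1500 - 1/5466 = 0.00048372
phi = 7e-08 / 0.00048372 = 0.0001

1.000000e-04


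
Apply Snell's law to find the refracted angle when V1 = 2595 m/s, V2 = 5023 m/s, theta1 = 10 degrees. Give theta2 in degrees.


sin(theta1) = sin(10 deg) = 0.173648
sin(theta2) = V2/V1 * sin(theta1) = 5023/2595 * 0.173648 = 0.336121
theta2 = arcsin(0.336121) = 19.6407 degrees

19.6407


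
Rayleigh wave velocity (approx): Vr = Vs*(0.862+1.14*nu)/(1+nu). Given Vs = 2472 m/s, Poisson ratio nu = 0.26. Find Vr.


Numerator factor = 0.862 + 1.14*0.26 = 1.1584
Denominator = 1 + 0.26 = 1.26
Vr = 2472 * 1.1584 / 1.26 = 2272.67 m/s

2272.67


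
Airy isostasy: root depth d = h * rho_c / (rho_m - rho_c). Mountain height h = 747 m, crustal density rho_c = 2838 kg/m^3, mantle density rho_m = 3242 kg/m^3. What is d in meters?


rho_m - rho_c = 3242 - 2838 = 404
d = 747 * 2838 / 404
= 2119986 / 404
= 5247.49 m

5247.49


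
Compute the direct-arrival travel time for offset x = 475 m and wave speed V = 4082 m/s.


t = x / V
= 475 / 4082
= 0.1164 s

0.1164


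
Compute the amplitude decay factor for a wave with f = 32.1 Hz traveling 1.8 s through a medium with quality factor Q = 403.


pi*f*t/Q = pi*32.1*1.8/403 = 0.450425
A/A0 = exp(-0.450425) = 0.637357

0.637357


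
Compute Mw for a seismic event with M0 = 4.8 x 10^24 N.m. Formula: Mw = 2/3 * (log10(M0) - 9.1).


log10(M0) = log10(4.8 x 10^24) = 24.6812
Mw = 2/3 * (24.6812 - 9.1)
= 2/3 * 15.5812
= 10.39

10.39


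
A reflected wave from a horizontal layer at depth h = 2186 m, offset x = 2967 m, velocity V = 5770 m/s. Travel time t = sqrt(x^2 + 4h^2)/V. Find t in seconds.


x^2 + 4h^2 = 2967^2 + 4*2186^2 = 8803089 + 19114384 = 27917473
sqrt(27917473) = 5283.6988
t = 5283.6988 / 5770 = 0.9157 s

0.9157


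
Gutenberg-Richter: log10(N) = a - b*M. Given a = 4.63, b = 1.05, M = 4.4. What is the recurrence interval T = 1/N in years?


log10(N) = 4.63 - 1.05*4.4 = 0.01
N = 10^0.01 = 1.023293
T = 1/N = 1/1.023293 = 0.9772 years

0.9772


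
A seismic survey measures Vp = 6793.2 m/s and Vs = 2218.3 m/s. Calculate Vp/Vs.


Vp/Vs = 6793.2 / 2218.3
= 3.0623

3.0623


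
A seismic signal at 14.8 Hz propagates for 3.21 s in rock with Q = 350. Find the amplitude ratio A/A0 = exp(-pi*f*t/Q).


pi*f*t/Q = pi*14.8*3.21/350 = 0.426431
A/A0 = exp(-0.426431) = 0.652835

0.652835


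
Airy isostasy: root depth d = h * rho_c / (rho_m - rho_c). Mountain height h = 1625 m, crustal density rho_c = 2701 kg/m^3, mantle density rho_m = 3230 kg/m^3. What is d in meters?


rho_m - rho_c = 3230 - 2701 = 529
d = 1625 * 2701 / 529
= 4389125 / 529
= 8297.02 m

8297.02


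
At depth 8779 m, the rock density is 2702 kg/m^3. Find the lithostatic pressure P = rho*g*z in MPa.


P = rho * g * z / 1e6
= 2702 * 9.81 * 8779 / 1e6
= 232701616.98 / 1e6
= 232.7016 MPa

232.7016


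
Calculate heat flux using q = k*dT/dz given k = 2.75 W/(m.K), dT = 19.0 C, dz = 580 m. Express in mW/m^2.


q = k * dT / dz * 1000
= 2.75 * 19.0 / 580 * 1000
= 0.090086 * 1000
= 90.0862 mW/m^2

90.0862


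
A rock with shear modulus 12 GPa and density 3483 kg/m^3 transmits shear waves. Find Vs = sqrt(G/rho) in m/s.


Convert G to Pa: G = 12e9 Pa
Compute G/rho = 12e9 / 3483 = 3445305.7709
Vs = sqrt(3445305.7709) = 1856.15 m/s

1856.15


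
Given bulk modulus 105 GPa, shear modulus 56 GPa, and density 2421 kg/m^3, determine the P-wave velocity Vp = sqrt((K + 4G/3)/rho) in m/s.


First compute the effective modulus:
K + 4G/3 = 105e9 + 4*56e9/3 = 179666666666.67 Pa
Then divide by density:
179666666666.67 / 2421 = 74211758.2266 Pa/(kg/m^3)
Take the square root:
Vp = sqrt(74211758.2266) = 8614.62 m/s

8614.62


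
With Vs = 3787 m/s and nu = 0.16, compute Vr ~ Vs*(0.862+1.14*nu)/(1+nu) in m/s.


Numerator factor = 0.862 + 1.14*0.16 = 1.0444
Denominator = 1 + 0.16 = 1.16
Vr = 3787 * 1.0444 / 1.16 = 3409.61 m/s

3409.61


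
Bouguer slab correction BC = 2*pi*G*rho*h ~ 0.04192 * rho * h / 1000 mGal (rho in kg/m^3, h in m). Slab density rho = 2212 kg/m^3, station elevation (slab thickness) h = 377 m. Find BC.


BC = 0.04192 * rho * h / 1000
= 0.04192 * 2212 * 377 / 1000
= 34.9581 mGal

34.9581


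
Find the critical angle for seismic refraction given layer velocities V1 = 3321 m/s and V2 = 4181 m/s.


V1/V2 = 3321/4181 = 0.794308
theta_c = arcsin(0.794308) = 52.5899 degrees

52.5899


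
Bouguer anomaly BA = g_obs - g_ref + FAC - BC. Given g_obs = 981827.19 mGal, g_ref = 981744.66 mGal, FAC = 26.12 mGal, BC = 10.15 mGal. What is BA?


BA = g_obs - g_ref + FAC - BC
= 981827.19 - 981744.66 + 26.12 - 10.15
= 98.5 mGal

98.5


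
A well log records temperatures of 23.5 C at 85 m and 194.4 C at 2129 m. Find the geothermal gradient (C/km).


dT = 194.4 - 23.5 = 170.9 C
dz = 2129 - 85 = 2044 m
gradient = dT/dz * 1000 = 170.9/2044 * 1000 = 83.6106 C/km

83.6106


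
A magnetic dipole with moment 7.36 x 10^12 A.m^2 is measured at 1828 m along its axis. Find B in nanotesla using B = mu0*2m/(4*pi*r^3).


m = 7.36 x 10^12 = 7360000000000 A.m^2
2m = 14720000000000 A.m^2
r^3 = 1828^3 = 6108415552
B = (4pi*10^-7) * 14720000000000 / (4*pi * 6108415552) * 1e9
= 18497697.544337 / 76760613692.95 * 1e9
= 240979.0211 nT

240979.0211


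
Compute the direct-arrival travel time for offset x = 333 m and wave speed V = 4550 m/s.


t = x / V
= 333 / 4550
= 0.0732 s

0.0732


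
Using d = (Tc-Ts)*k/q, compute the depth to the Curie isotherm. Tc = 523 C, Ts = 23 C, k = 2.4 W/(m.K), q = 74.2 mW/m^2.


T_Curie - T_surf = 523 - 23 = 500 C
Convert q to W/m^2: 74.2 mW/m^2 = 0.0742 W/m^2
d = 500 * 2.4 / 0.0742 = 16172.51 m

16172.51


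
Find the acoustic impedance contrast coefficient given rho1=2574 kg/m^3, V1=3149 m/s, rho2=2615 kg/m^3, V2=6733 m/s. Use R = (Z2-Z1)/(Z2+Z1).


Z1 = 2574 * 3149 = 8105526
Z2 = 2615 * 6733 = 17606795
R = (17606795 - 8105526) / (17606795 + 8105526) = 9501269 / 25712321 = 0.3695

0.3695


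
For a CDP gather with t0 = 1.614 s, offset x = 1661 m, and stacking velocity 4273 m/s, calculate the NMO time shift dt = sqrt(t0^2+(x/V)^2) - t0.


x/Vnmo = 1661/4273 = 0.38872
(x/Vnmo)^2 = 0.151103
t0^2 = 2.604996
sqrt(2.604996 + 0.151103) = 1.66015
dt = 1.66015 - 1.614 = 0.04615

0.04615


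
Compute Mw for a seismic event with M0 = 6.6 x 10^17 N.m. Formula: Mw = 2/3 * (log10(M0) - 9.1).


log10(M0) = log10(6.6 x 10^17) = 17.8195
Mw = 2/3 * (17.8195 - 9.1)
= 2/3 * 8.7195
= 5.81

5.81


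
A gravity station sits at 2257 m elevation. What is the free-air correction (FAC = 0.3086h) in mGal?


FAC = 0.3086 * h
= 0.3086 * 2257
= 696.5102 mGal

696.5102


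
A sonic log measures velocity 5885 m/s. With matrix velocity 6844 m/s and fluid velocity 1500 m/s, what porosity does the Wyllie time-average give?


1/V - 1/Vm = 1/5885 - 1/6844 = 2.381e-05
1/Vf - 1/Vm = 1/1500 - 1/6844 = 0.00052055
phi = 2.381e-05 / 0.00052055 = 0.0457

0.0457


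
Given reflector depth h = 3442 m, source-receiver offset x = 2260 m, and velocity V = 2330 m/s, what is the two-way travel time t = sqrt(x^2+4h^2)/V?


x^2 + 4h^2 = 2260^2 + 4*3442^2 = 5107600 + 47389456 = 52497056
sqrt(52497056) = 7245.4852
t = 7245.4852 / 2330 = 3.1097 s

3.1097


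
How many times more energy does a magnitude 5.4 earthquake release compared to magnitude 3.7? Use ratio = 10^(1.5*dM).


M2 - M1 = 5.4 - 3.7 = 1.7
1.5 * 1.7 = 2.55
ratio = 10^2.55 = 354.81

354.81


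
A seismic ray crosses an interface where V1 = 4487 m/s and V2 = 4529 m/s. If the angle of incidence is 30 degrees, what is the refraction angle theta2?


sin(theta1) = sin(30 deg) = 0.5
sin(theta2) = V2/V1 * sin(theta1) = 4529/4487 * 0.5 = 0.50468
theta2 = arcsin(0.50468) = 30.3101 degrees

30.3101


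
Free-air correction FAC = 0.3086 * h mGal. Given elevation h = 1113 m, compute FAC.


FAC = 0.3086 * h
= 0.3086 * 1113
= 343.4718 mGal

343.4718


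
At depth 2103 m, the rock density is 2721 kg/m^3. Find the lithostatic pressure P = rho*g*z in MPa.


P = rho * g * z / 1e6
= 2721 * 9.81 * 2103 / 1e6
= 56135400.03 / 1e6
= 56.1354 MPa

56.1354


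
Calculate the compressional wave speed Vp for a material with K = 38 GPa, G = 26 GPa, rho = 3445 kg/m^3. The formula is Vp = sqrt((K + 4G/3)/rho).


First compute the effective modulus:
K + 4G/3 = 38e9 + 4*26e9/3 = 72666666666.67 Pa
Then divide by density:
72666666666.67 / 3445 = 21093372.0368 Pa/(kg/m^3)
Take the square root:
Vp = sqrt(21093372.0368) = 4592.75 m/s

4592.75


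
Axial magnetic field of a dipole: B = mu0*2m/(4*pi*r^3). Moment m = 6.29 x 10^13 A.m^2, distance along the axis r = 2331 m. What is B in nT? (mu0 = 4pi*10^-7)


m = 6.29 x 10^13 = 62900000000000 A.m^2
2m = 125800000000000 A.m^2
r^3 = 2331^3 = 12665630691
B = (4pi*10^-7) * 125800000000000 / (4*pi * 12665630691) * 1e9
= 158084942.328638 / 159161009327.71 * 1e9
= 993239.1293 nT

993239.1293


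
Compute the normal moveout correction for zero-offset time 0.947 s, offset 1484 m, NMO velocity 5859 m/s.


x/Vnmo = 1484/5859 = 0.253286
(x/Vnmo)^2 = 0.064154
t0^2 = 0.896809
sqrt(0.896809 + 0.064154) = 0.980287
dt = 0.980287 - 0.947 = 0.033287

0.033287


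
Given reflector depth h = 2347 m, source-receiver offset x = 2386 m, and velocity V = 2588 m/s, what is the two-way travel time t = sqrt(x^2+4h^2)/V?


x^2 + 4h^2 = 2386^2 + 4*2347^2 = 5692996 + 22033636 = 27726632
sqrt(27726632) = 5265.6084
t = 5265.6084 / 2588 = 2.0346 s

2.0346


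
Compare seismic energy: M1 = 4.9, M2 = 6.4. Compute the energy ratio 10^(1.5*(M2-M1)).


M2 - M1 = 6.4 - 4.9 = 1.5
1.5 * 1.5 = 2.25
ratio = 10^2.25 = 177.83

177.83


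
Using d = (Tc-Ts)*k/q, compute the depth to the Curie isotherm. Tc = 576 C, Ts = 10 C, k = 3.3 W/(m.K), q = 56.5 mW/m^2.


T_Curie - T_surf = 576 - 10 = 566 C
Convert q to W/m^2: 56.5 mW/m^2 = 0.0565 W/m^2
d = 566 * 3.3 / 0.0565 = 33058.41 m

33058.41


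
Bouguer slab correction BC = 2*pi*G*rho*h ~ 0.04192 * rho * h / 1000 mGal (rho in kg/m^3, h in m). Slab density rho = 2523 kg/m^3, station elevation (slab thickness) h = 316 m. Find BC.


BC = 0.04192 * rho * h / 1000
= 0.04192 * 2523 * 316 / 1000
= 33.4215 mGal

33.4215


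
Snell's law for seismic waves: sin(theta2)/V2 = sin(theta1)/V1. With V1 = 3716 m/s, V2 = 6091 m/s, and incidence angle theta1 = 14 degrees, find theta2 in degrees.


sin(theta1) = sin(14 deg) = 0.241922
sin(theta2) = V2/V1 * sin(theta1) = 6091/3716 * 0.241922 = 0.396541
theta2 = arcsin(0.396541) = 23.3621 degrees

23.3621


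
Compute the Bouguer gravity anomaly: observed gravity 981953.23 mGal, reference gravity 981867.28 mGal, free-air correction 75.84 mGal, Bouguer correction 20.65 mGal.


BA = g_obs - g_ref + FAC - BC
= 981953.23 - 981867.28 + 75.84 - 20.65
= 141.14 mGal

141.14


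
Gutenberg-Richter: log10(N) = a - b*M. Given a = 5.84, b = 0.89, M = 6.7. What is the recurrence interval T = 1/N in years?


log10(N) = 5.84 - 0.89*6.7 = -0.123
N = 10^-0.123 = 0.753356
T = 1/N = 1/0.753356 = 1.3274 years

1.3274


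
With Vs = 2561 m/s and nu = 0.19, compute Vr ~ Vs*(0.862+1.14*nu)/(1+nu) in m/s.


Numerator factor = 0.862 + 1.14*0.19 = 1.0786
Denominator = 1 + 0.19 = 1.19
Vr = 2561 * 1.0786 / 1.19 = 2321.26 m/s

2321.26


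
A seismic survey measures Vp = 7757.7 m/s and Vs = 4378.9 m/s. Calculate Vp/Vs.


Vp/Vs = 7757.7 / 4378.9
= 1.7716

1.7716


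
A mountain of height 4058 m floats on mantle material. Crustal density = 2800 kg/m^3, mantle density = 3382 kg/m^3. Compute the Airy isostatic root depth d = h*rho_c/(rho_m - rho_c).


rho_m - rho_c = 3382 - 2800 = 582
d = 4058 * 2800 / 582
= 11362400 / 582
= 19523.02 m

19523.02


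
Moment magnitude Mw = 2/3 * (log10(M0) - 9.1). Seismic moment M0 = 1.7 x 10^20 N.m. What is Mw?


log10(M0) = log10(1.7 x 10^20) = 20.2304
Mw = 2/3 * (20.2304 - 9.1)
= 2/3 * 11.1304
= 7.42

7.42


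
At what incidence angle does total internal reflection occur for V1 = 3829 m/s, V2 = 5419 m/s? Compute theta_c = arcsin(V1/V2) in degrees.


V1/V2 = 3829/5419 = 0.706588
theta_c = arcsin(0.706588) = 44.958 degrees

44.958


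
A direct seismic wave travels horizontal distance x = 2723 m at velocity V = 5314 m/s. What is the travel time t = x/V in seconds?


t = x / V
= 2723 / 5314
= 0.5124 s

0.5124


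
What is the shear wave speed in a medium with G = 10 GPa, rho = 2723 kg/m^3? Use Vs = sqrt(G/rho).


Convert G to Pa: G = 10e9 Pa
Compute G/rho = 10e9 / 2723 = 3672420.1249
Vs = sqrt(3672420.1249) = 1916.36 m/s

1916.36


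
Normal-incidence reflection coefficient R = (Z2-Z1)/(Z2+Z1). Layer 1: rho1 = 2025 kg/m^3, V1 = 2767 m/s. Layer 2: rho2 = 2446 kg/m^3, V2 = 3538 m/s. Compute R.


Z1 = 2025 * 2767 = 5603175
Z2 = 2446 * 3538 = 8653948
R = (8653948 - 5603175) / (8653948 + 5603175) = 3050773 / 14257123 = 0.214

0.214


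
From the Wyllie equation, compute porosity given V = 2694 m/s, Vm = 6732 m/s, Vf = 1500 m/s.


1/V - 1/Vm = 1/2694 - 1/6732 = 0.00022265
1/Vf - 1/Vm = 1/1500 - 1/6732 = 0.00051812
phi = 0.00022265 / 0.00051812 = 0.4297

0.4297


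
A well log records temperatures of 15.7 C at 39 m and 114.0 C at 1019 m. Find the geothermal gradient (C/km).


dT = 114.0 - 15.7 = 98.3 C
dz = 1019 - 39 = 980 m
gradient = dT/dz * 1000 = 98.3/980 * 1000 = 100.3061 C/km

100.3061


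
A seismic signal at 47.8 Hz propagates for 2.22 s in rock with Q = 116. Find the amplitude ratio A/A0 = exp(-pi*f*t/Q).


pi*f*t/Q = pi*47.8*2.22/116 = 2.873907
A/A0 = exp(-2.873907) = 0.056478

0.056478


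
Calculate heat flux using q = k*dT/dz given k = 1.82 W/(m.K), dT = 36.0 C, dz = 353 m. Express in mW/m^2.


q = k * dT / dz * 1000
= 1.82 * 36.0 / 353 * 1000
= 0.185609 * 1000
= 185.6091 mW/m^2

185.6091


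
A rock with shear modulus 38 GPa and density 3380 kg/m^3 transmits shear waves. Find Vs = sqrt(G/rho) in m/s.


Convert G to Pa: G = 38e9 Pa
Compute G/rho = 38e9 / 3380 = 11242603.5503
Vs = sqrt(11242603.5503) = 3353.0 m/s

3353.0


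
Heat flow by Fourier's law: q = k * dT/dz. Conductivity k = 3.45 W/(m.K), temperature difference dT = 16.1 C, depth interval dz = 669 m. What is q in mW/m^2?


q = k * dT / dz * 1000
= 3.45 * 16.1 / 669 * 1000
= 0.083027 * 1000
= 83.0269 mW/m^2

83.0269


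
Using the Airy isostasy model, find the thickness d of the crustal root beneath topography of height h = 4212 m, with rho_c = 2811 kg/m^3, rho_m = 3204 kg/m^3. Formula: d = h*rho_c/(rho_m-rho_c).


rho_m - rho_c = 3204 - 2811 = 393
d = 4212 * 2811 / 393
= 11839932 / 393
= 30127.05 m

30127.05


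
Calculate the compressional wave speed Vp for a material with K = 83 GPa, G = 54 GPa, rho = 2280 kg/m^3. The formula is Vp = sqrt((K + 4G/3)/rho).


First compute the effective modulus:
K + 4G/3 = 83e9 + 4*54e9/3 = 155000000000.0 Pa
Then divide by density:
155000000000.0 / 2280 = 67982456.1404 Pa/(kg/m^3)
Take the square root:
Vp = sqrt(67982456.1404) = 8245.15 m/s

8245.15


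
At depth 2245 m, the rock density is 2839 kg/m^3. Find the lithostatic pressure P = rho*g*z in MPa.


P = rho * g * z / 1e6
= 2839 * 9.81 * 2245 / 1e6
= 62524574.55 / 1e6
= 62.5246 MPa

62.5246


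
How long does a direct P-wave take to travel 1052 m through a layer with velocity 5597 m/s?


t = x / V
= 1052 / 5597
= 0.188 s

0.188


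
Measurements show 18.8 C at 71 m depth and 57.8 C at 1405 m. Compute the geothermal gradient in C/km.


dT = 57.8 - 18.8 = 39.0 C
dz = 1405 - 71 = 1334 m
gradient = dT/dz * 1000 = 39.0/1334 * 1000 = 29.2354 C/km

29.2354


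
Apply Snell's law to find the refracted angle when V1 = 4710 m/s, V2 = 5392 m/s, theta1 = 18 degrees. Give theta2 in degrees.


sin(theta1) = sin(18 deg) = 0.309017
sin(theta2) = V2/V1 * sin(theta1) = 5392/4710 * 0.309017 = 0.353762
theta2 = arcsin(0.353762) = 20.7176 degrees

20.7176


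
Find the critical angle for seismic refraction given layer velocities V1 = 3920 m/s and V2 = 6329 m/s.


V1/V2 = 3920/6329 = 0.619371
theta_c = arcsin(0.619371) = 38.2702 degrees

38.2702


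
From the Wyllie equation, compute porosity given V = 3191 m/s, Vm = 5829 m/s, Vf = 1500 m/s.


1/V - 1/Vm = 1/3191 - 1/5829 = 0.00014183
1/Vf - 1/Vm = 1/1500 - 1/5829 = 0.00049511
phi = 0.00014183 / 0.00049511 = 0.2865

0.2865


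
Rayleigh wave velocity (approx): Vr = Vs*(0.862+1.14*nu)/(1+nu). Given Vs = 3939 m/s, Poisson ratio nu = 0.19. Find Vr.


Numerator factor = 0.862 + 1.14*0.19 = 1.0786
Denominator = 1 + 0.19 = 1.19
Vr = 3939 * 1.0786 / 1.19 = 3570.26 m/s

3570.26


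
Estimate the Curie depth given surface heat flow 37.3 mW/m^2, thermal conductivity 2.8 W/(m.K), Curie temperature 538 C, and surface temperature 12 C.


T_Curie - T_surf = 538 - 12 = 526 C
Convert q to W/m^2: 37.3 mW/m^2 = 0.0373 W/m^2
d = 526 * 2.8 / 0.0373 = 39485.25 m

39485.25


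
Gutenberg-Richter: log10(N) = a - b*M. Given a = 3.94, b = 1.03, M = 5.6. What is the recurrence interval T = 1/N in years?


log10(N) = 3.94 - 1.03*5.6 = -1.828
N = 10^-1.828 = 0.014859
T = 1/N = 1/0.014859 = 67.2977 years

67.2977


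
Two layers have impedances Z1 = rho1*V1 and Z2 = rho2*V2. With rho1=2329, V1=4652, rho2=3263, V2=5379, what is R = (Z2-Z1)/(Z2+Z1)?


Z1 = 2329 * 4652 = 10834508
Z2 = 3263 * 5379 = 17551677
R = (17551677 - 10834508) / (17551677 + 10834508) = 6717169 / 28386185 = 0.2366

0.2366


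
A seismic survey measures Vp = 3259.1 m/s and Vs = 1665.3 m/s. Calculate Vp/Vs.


Vp/Vs = 3259.1 / 1665.3
= 1.9571

1.9571


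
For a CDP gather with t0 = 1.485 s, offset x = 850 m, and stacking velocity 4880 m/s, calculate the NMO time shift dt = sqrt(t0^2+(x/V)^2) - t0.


x/Vnmo = 850/4880 = 0.17418
(x/Vnmo)^2 = 0.030339
t0^2 = 2.205225
sqrt(2.205225 + 0.030339) = 1.49518
dt = 1.49518 - 1.485 = 0.01018

0.01018


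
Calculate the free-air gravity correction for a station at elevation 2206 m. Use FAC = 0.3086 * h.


FAC = 0.3086 * h
= 0.3086 * 2206
= 680.7716 mGal

680.7716


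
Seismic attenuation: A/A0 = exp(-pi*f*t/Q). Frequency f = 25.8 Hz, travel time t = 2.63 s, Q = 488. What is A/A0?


pi*f*t/Q = pi*25.8*2.63/488 = 0.436823
A/A0 = exp(-0.436823) = 0.646086

0.646086


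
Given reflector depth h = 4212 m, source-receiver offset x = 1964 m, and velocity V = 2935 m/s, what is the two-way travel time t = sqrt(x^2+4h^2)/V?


x^2 + 4h^2 = 1964^2 + 4*4212^2 = 3857296 + 70963776 = 74821072
sqrt(74821072) = 8649.9175
t = 8649.9175 / 2935 = 2.9472 s

2.9472


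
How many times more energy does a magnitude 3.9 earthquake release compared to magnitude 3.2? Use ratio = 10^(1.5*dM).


M2 - M1 = 3.9 - 3.2 = 0.7
1.5 * 0.7 = 1.05
ratio = 10^1.05 = 11.22

11.22


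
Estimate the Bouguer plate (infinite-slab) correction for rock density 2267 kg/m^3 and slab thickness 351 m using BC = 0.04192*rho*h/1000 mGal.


BC = 0.04192 * rho * h / 1000
= 0.04192 * 2267 * 351 / 1000
= 33.3565 mGal

33.3565


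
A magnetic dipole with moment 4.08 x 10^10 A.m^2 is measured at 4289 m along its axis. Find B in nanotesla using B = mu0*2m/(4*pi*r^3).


m = 4.08 x 10^10 = 40800000000 A.m^2
2m = 81600000000 A.m^2
r^3 = 4289^3 = 78898389569
B = (4pi*10^-7) * 81600000000 / (4*pi * 78898389569) * 1e9
= 102541.584213 / 991466404200.14 * 1e9
= 103.4242 nT

103.4242


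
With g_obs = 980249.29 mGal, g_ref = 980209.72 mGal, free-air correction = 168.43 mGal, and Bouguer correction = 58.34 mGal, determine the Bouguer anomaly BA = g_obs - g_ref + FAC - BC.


BA = g_obs - g_ref + FAC - BC
= 980249.29 - 980209.72 + 168.43 - 58.34
= 149.66 mGal

149.66


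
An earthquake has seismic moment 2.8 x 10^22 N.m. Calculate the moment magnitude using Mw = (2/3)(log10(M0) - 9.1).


log10(M0) = log10(2.8 x 10^22) = 22.4472
Mw = 2/3 * (22.4472 - 9.1)
= 2/3 * 13.3472
= 8.9

8.9


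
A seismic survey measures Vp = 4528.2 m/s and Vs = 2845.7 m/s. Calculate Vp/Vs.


Vp/Vs = 4528.2 / 2845.7
= 1.5912

1.5912


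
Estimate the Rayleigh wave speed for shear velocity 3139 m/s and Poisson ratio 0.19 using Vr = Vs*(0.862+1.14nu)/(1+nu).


Numerator factor = 0.862 + 1.14*0.19 = 1.0786
Denominator = 1 + 0.19 = 1.19
Vr = 3139 * 1.0786 / 1.19 = 2845.15 m/s

2845.15


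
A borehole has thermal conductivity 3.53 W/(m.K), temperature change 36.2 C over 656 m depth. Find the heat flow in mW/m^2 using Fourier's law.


q = k * dT / dz * 1000
= 3.53 * 36.2 / 656 * 1000
= 0.194796 * 1000
= 194.7957 mW/m^2

194.7957


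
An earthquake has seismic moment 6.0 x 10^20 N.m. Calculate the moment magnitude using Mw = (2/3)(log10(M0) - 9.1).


log10(M0) = log10(6.0 x 10^20) = 20.7782
Mw = 2/3 * (20.7782 - 9.1)
= 2/3 * 11.6782
= 7.79

7.79


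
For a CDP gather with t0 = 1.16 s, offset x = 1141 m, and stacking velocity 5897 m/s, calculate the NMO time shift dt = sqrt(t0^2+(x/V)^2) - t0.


x/Vnmo = 1141/5897 = 0.193488
(x/Vnmo)^2 = 0.037438
t0^2 = 1.3456
sqrt(1.3456 + 0.037438) = 1.176026
dt = 1.176026 - 1.16 = 0.016026

0.016026


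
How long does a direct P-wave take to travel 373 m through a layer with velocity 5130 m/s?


t = x / V
= 373 / 5130
= 0.0727 s

0.0727


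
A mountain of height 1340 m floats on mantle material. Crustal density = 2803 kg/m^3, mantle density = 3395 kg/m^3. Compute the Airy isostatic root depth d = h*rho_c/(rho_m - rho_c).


rho_m - rho_c = 3395 - 2803 = 592
d = 1340 * 2803 / 592
= 3756020 / 592
= 6344.63 m

6344.63


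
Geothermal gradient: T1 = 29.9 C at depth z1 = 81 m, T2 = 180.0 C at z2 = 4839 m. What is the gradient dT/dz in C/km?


dT = 180.0 - 29.9 = 150.1 C
dz = 4839 - 81 = 4758 m
gradient = dT/dz * 1000 = 150.1/4758 * 1000 = 31.5469 C/km

31.5469


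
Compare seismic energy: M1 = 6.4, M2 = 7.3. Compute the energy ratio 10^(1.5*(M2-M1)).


M2 - M1 = 7.3 - 6.4 = 0.9
1.5 * 0.9 = 1.35
ratio = 10^1.35 = 22.39

22.39


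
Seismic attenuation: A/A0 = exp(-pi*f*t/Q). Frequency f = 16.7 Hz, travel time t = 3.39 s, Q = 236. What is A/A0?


pi*f*t/Q = pi*16.7*3.39/236 = 0.753623
A/A0 = exp(-0.753623) = 0.470658

0.470658


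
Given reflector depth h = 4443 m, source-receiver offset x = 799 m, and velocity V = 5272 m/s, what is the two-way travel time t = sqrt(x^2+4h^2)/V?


x^2 + 4h^2 = 799^2 + 4*4443^2 = 638401 + 78960996 = 79599397
sqrt(79599397) = 8921.8494
t = 8921.8494 / 5272 = 1.6923 s

1.6923


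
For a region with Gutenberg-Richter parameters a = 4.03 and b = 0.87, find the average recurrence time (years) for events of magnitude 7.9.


log10(N) = 4.03 - 0.87*7.9 = -2.843
N = 10^-2.843 = 0.001435
T = 1/N = 1/0.001435 = 696.6265 years

696.6265


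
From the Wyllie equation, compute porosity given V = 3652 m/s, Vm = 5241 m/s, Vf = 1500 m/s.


1/V - 1/Vm = 1/3652 - 1/5241 = 8.302e-05
1/Vf - 1/Vm = 1/1500 - 1/5241 = 0.00047586
phi = 8.302e-05 / 0.00047586 = 0.1745

0.1745


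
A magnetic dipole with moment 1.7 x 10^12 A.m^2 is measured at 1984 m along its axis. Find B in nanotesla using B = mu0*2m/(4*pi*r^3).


m = 1.7 x 10^12 = 1700000000000 A.m^2
2m = 3400000000000 A.m^2
r^3 = 1984^3 = 7809531904
B = (4pi*10^-7) * 3400000000000 / (4*pi * 7809531904) * 1e9
= 4272566.008882 / 98137472230.33 * 1e9
= 43536.5402 nT

43536.5402


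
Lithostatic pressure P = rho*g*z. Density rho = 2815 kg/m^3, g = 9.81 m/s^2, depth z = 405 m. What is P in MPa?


P = rho * g * z / 1e6
= 2815 * 9.81 * 405 / 1e6
= 11184135.75 / 1e6
= 11.1841 MPa

11.1841


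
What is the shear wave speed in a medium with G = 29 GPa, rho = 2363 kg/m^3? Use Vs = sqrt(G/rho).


Convert G to Pa: G = 29e9 Pa
Compute G/rho = 29e9 / 2363 = 12272534.9132
Vs = sqrt(12272534.9132) = 3503.22 m/s

3503.22


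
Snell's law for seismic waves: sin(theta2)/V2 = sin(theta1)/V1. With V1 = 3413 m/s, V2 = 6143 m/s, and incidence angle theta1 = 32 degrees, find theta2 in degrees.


sin(theta1) = sin(32 deg) = 0.529919
sin(theta2) = V2/V1 * sin(theta1) = 6143/3413 * 0.529919 = 0.953793
theta2 = arcsin(0.953793) = 72.5144 degrees

72.5144


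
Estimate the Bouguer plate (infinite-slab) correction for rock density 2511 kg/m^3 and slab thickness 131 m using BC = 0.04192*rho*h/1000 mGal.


BC = 0.04192 * rho * h / 1000
= 0.04192 * 2511 * 131 / 1000
= 13.7892 mGal

13.7892


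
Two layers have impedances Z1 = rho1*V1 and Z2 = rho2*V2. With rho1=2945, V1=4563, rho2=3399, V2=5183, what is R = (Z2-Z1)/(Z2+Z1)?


Z1 = 2945 * 4563 = 13438035
Z2 = 3399 * 5183 = 17617017
R = (17617017 - 13438035) / (17617017 + 13438035) = 4178982 / 31055052 = 0.1346

0.1346


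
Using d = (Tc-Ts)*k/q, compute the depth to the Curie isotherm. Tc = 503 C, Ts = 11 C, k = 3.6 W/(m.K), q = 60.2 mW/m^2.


T_Curie - T_surf = 503 - 11 = 492 C
Convert q to W/m^2: 60.2 mW/m^2 = 0.0602 W/m^2
d = 492 * 3.6 / 0.0602 = 29421.93 m

29421.93


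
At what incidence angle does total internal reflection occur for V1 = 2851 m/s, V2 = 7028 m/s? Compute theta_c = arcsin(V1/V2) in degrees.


V1/V2 = 2851/7028 = 0.405663
theta_c = arcsin(0.405663) = 23.9327 degrees

23.9327


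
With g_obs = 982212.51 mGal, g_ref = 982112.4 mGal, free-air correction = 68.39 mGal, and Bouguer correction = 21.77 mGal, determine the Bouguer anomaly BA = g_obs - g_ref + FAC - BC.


BA = g_obs - g_ref + FAC - BC
= 982212.51 - 982112.4 + 68.39 - 21.77
= 146.73 mGal

146.73


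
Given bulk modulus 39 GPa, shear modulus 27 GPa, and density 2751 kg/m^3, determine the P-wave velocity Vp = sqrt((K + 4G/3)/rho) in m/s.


First compute the effective modulus:
K + 4G/3 = 39e9 + 4*27e9/3 = 75000000000.0 Pa
Then divide by density:
75000000000.0 / 2751 = 27262813.5224 Pa/(kg/m^3)
Take the square root:
Vp = sqrt(27262813.5224) = 5221.38 m/s

5221.38


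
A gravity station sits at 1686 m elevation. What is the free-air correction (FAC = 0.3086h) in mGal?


FAC = 0.3086 * h
= 0.3086 * 1686
= 520.2996 mGal

520.2996


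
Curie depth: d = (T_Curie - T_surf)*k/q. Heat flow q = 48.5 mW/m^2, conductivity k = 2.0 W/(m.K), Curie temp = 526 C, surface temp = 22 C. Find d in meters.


T_Curie - T_surf = 526 - 22 = 504 C
Convert q to W/m^2: 48.5 mW/m^2 = 0.0485 W/m^2
d = 504 * 2.0 / 0.0485 = 20783.51 m

20783.51


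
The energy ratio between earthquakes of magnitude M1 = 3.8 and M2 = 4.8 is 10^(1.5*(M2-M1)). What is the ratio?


M2 - M1 = 4.8 - 3.8 = 1.0
1.5 * 1.0 = 1.5
ratio = 10^1.5 = 31.62

31.62


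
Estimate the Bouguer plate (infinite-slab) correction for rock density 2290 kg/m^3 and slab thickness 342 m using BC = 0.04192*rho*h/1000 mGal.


BC = 0.04192 * rho * h / 1000
= 0.04192 * 2290 * 342 / 1000
= 32.8309 mGal

32.8309


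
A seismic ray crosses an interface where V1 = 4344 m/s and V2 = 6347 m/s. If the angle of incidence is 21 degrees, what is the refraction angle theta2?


sin(theta1) = sin(21 deg) = 0.358368
sin(theta2) = V2/V1 * sin(theta1) = 6347/4344 * 0.358368 = 0.52361
theta2 = arcsin(0.52361) = 31.5747 degrees

31.5747


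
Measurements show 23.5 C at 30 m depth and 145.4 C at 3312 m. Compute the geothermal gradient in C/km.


dT = 145.4 - 23.5 = 121.9 C
dz = 3312 - 30 = 3282 m
gradient = dT/dz * 1000 = 121.9/3282 * 1000 = 37.142 C/km

37.142


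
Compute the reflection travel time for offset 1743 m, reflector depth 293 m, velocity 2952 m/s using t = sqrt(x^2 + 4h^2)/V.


x^2 + 4h^2 = 1743^2 + 4*293^2 = 3038049 + 343396 = 3381445
sqrt(3381445) = 1838.8706
t = 1838.8706 / 2952 = 0.6229 s

0.6229


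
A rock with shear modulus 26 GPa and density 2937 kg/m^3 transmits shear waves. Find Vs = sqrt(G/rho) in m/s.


Convert G to Pa: G = 26e9 Pa
Compute G/rho = 26e9 / 2937 = 8852570.6503
Vs = sqrt(8852570.6503) = 2975.33 m/s

2975.33


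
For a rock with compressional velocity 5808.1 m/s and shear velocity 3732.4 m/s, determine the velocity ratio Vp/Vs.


Vp/Vs = 5808.1 / 3732.4
= 1.5561

1.5561


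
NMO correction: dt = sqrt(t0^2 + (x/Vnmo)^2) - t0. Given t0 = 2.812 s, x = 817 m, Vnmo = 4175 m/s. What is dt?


x/Vnmo = 817/4175 = 0.195689
(x/Vnmo)^2 = 0.038294
t0^2 = 7.907344
sqrt(7.907344 + 0.038294) = 2.818801
dt = 2.818801 - 2.812 = 0.006801

0.006801


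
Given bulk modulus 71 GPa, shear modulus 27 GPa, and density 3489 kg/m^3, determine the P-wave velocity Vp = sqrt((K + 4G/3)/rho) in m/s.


First compute the effective modulus:
K + 4G/3 = 71e9 + 4*27e9/3 = 107000000000.0 Pa
Then divide by density:
107000000000.0 / 3489 = 30667813.127 Pa/(kg/m^3)
Take the square root:
Vp = sqrt(30667813.127) = 5537.85 m/s

5537.85


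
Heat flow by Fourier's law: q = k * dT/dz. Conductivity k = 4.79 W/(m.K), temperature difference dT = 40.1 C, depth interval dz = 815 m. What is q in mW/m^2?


q = k * dT / dz * 1000
= 4.79 * 40.1 / 815 * 1000
= 0.23568 * 1000
= 235.6798 mW/m^2

235.6798


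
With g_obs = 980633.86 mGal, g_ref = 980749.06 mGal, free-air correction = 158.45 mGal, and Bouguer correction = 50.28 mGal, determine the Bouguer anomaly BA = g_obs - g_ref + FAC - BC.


BA = g_obs - g_ref + FAC - BC
= 980633.86 - 980749.06 + 158.45 - 50.28
= -7.03 mGal

-7.03


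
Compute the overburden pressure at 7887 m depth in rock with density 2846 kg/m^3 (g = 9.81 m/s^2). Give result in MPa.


P = rho * g * z / 1e6
= 2846 * 9.81 * 7887 / 1e6
= 220199203.62 / 1e6
= 220.1992 MPa

220.1992
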